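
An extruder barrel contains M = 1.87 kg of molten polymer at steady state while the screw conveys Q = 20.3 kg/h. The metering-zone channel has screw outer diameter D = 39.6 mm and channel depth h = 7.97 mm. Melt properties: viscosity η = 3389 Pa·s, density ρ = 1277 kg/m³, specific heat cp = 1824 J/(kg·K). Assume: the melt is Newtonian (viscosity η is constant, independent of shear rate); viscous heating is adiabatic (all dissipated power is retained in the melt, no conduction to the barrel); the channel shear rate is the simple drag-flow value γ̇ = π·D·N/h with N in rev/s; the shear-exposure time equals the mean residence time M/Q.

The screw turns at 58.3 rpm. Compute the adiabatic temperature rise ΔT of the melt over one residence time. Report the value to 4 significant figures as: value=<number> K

value=111.0 K

Throughput in SI: Q_s = 20.3 kg/h ÷ 3600 s/h = 0.00563889 kg/s
Mean residence time: t_res = M/Q_s = 1.87 kg / 0.00563889 kg/s = 331.626 s
D = 39.6 mm = 0.0396 m;  h = 7.97 mm = 0.00797 m;  N = 58.3 rpm / 60 = 0.971667 rev/s
γ̇ = π·D·N / h = π · 0.0396 · 0.971667 / 0.00797 = 15.1672 s⁻¹
ΔT = η·γ̇²·t_res / (ρ·cp) = 3389 · (15.1672)² · 331.626 / (1277 · 1824) = 110.997 K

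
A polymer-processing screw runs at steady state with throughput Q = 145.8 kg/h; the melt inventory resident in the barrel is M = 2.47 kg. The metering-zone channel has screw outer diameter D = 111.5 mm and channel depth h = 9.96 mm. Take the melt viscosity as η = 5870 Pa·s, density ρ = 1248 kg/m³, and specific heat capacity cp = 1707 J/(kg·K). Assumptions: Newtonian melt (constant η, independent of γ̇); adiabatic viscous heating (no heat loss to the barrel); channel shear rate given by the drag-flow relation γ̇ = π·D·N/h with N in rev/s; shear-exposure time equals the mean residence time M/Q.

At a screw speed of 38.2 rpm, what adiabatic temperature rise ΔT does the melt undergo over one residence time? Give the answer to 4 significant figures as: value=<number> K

value=84.25 K

Q_s = Q / 3600 = 145.8 / 3600 = 0.0405 kg/s
Mean residence time: t_res = M/Q_s = 2.47 kg / 0.0405 kg/s = 60.9877 s
Geometry in metres: D = 111.5 mm → 0.1115 m, h = 9.96 mm → 0.00996 m; screw speed N = 38.2 rpm = 0.636667 rev/s
γ̇ = π D N / h = (π)(0.1115)(0.636667) / 0.00996 = 22.3912 s⁻¹
ΔT = η·γ̇²·t_res/(ρ·cp) = [5870 × 22.3912² × 60.9877] / [1248 × 1707] = 84.2533 K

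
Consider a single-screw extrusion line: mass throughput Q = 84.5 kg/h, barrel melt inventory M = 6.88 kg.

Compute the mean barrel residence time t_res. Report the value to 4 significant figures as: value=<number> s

Convert throughput: Q = 84.5 kg/h = 84.5/3600 = 0.0234722 kg/s
t_res = M / Q_s = 6.88 ÷ 0.0234722 = 293.112 s

value=293.1 s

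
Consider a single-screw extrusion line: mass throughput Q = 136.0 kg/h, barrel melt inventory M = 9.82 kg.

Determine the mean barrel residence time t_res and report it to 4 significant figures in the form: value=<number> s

value=259.9 s

Throughput in SI: Q_s = 136.0 kg/h ÷ 3600 s/h = 0.0377778 kg/s
t_res = M / Q_s = 9.82 / 0.0377778 = 259.941 s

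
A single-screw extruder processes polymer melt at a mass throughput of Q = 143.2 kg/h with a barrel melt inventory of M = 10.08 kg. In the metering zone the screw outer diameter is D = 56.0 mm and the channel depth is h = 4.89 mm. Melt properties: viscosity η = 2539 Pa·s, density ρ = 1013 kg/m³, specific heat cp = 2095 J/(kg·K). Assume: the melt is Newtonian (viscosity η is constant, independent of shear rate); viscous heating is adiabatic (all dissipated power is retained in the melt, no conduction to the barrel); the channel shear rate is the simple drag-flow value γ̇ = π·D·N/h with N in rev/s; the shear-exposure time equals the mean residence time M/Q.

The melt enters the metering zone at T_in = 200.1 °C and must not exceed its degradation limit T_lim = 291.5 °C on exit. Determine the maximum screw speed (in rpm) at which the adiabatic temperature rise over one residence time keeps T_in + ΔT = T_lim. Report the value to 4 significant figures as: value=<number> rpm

value=28.96 rpm

Q_s = Q / 3600 = 143.2 / 3600 = 0.0397778 kg/s
Mean residence time: t_res = M/Q_s = 10.08 kg / 0.0397778 kg/s = 253.408 s
D = 56.0 mm = 0.056 m;  h = 4.89 mm = 0.00489 m
Allowable rise: ΔT_a = T_lim − T_in = 291.5 − 200.1 = 91.4 K
γ̇_max² = ΔT_a·ρ·cp / (η·t_res) = [91.4 × 1013 × 2095] / [2539 × 253.408] = 301.479 s⁻²
γ̇_max = sqrt(301.479) = 17.3631 s⁻¹
N_max = γ̇_max h / (πD) = 17.3631·0.00489/(π·0.056) = 0.482613 rev/s → ×60 = 28.9568 rpm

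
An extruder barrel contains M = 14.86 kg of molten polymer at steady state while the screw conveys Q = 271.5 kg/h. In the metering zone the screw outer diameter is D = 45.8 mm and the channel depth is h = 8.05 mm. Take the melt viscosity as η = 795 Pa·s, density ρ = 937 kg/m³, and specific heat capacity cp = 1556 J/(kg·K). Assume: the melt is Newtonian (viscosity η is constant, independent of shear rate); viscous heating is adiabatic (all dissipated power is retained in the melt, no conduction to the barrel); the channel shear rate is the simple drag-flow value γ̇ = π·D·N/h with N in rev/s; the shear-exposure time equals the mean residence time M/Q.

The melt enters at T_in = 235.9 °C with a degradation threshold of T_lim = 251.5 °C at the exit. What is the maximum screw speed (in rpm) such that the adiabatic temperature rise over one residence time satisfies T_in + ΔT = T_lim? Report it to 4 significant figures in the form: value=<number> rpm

value=40.45 rpm

Convert throughput: Q = 271.5 kg/h = 271.5/3600 = 0.0754167 kg/s
Mean residence time: t_res = M/Q_s = 14.86 kg / 0.0754167 kg/s = 197.039 s
Geometry in SI: D = 45.8 mm → 0.0458 m, h = 8.05 mm → 0.00805 m
ΔT_a = T_lim − T_in = 251.5 − 235.9 = 15.6 K
Invert ΔT = ηγ̇²t_res/(ρcp) for γ̇: γ̇_max² = ΔT_a ρ cp / (η t_res) = 15.6·937·1556 / (795·197.039) = 145.196 s⁻²
Take the square root: γ̇_max = √(145.196) = 12.0497 s⁻¹
Solve γ̇ = πDN/h for N: N_max = γ̇_max·h/(π·D) = 12.0497 × 0.00805 / (π × 0.0458) = 0.674152 rev/s = 40.4491 rpm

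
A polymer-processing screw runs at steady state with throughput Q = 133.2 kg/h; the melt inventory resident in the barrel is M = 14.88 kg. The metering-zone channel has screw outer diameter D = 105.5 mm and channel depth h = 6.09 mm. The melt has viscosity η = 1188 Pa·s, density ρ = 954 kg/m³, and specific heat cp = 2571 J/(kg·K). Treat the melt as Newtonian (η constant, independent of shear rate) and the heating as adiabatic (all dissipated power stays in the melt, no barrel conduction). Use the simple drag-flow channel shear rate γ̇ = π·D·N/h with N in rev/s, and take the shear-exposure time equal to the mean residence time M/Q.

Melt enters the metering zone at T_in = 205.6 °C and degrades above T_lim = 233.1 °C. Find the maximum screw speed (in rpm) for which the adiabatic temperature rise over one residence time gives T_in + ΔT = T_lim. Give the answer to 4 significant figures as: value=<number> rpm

value=13.10 rpm

Convert throughput: Q = 133.2 kg/h = 133.2/3600 = 0.037 kg/s
Mean residence time: t_res = M/Q_s = 14.88 kg / 0.037 kg/s = 402.162 s
Geometry in SI: D = 105.5 mm → 0.1055 m, h = 6.09 mm → 0.00609 m
ΔT_a = T_lim − T_in = 233.1 °C − 205.6 °C = 27.5 K
Invert ΔT = ηγ̇²t_res/(ρcp) for γ̇: γ̇_max² = ΔT_a ρ cp / (η t_res) = 27.5·954·2571 / (1188·402.162) = 141.178 s⁻²
Take the square root: γ̇_max = √(141.178) = 11.8818 s⁻¹
N_max = γ̇_max h / (πD) = 11.8818·0.00609/(π·0.1055) = 0.218322 rev/s → ×60 = 13.0993 rpm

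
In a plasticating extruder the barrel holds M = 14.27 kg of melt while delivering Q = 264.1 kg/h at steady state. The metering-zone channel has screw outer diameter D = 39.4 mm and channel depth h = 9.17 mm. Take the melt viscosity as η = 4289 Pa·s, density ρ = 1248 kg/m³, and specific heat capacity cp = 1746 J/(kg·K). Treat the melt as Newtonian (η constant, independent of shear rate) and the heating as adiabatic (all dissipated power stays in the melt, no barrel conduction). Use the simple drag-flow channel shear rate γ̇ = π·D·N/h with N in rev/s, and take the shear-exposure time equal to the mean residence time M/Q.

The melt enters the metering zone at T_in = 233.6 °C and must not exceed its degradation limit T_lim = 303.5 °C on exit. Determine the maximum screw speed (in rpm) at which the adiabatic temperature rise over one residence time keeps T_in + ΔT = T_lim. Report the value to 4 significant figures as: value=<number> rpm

Throughput in SI: Q_s = 264.1 kg/h ÷ 3600 s/h = 0.0733611 kg/s
Mean residence time: t_res = M/Q_s = 14.27 kg / 0.0733611 kg/s = 194.517 s
Convert to metres: D = 0.0394 m, h = 0.00917 m
Allowable rise: ΔT_a = T_lim − T_in = 303.5 − 233.6 = 69.9 K
γ̇_max² = ΔT_a·ρ·cp/(η·t_res) = 69.9·1248·1746/(4289·194.517) = 182.567 s⁻²
γ̇_max = √182.567 = 13.5117 s⁻¹
N_max = γ̇_max h / (πD) = 13.5117·0.00917/(π·0.0394) = 1.001 rev/s → ×60 = 60.06 rpm

value=60.06 rpm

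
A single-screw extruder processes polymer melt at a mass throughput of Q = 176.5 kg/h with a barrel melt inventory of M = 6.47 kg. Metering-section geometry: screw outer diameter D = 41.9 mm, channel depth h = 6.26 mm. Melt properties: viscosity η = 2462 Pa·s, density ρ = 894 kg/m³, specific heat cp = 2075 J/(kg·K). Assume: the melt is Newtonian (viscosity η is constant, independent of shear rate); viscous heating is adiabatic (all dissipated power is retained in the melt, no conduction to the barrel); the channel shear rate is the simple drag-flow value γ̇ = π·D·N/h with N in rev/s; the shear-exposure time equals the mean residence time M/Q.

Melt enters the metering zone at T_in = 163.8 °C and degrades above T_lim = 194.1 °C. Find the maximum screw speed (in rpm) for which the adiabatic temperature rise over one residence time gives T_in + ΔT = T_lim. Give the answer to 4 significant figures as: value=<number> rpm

Q_s = Q / 3600 = 176.5 / 3600 = 0.0490278 kg/s
t_res = M / Q_s = 6.47 ÷ 0.0490278 = 131.966 s
Convert to metres: D = 0.0419 m, h = 0.00626 m
ΔT_a = T_lim − T_in = 194.1 − 163.8 = 30.3 K
γ̇_max² = ΔT_a·ρ·cp/(η·t_res) = 30.3·894·2075/(2462·131.966) = 173.001 s⁻²
Take the square root: γ̇_max = √(173.001) = 13.153 s⁻¹
Solve γ̇ = πDN/h for N: N_max = γ̇_max·h/(π·D) = 13.153 × 0.00626 / (π × 0.0419) = 0.62551 rev/s = 37.5306 rpm

value=37.53 rpm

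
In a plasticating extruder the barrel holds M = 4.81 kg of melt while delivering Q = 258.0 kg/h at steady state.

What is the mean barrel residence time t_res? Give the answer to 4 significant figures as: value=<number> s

value=67.12 s

Throughput in SI: Q_s = 258.0 kg/h ÷ 3600 s/h = 0.0716667 kg/s
t_res = M / Q_s = 4.81 / 0.0716667 = 67.1163 s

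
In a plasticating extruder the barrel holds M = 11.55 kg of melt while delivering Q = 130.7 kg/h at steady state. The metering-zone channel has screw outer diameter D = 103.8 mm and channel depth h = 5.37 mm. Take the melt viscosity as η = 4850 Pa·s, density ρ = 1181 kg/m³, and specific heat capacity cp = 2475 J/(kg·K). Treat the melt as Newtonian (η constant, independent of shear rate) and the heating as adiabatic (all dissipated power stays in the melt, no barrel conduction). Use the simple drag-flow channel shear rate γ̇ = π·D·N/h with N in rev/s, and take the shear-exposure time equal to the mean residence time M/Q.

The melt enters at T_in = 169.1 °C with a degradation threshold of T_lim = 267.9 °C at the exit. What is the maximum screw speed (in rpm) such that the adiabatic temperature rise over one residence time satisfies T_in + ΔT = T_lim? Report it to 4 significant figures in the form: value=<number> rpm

Convert throughput: Q = 130.7 kg/h = 130.7/3600 = 0.0363056 kg/s
Mean residence time: t_res = M/Q_s = 11.55 kg / 0.0363056 kg/s = 318.133 s
D = 103.8 mm = 0.1038 m;  h = 5.37 mm = 0.00537 m
Allowable rise: ΔT_a = T_lim − T_in = 267.9 − 169.1 = 98.8 K
γ̇_max² = ΔT_a·ρ·cp / (η·t_res) = [98.8 × 1181 × 2475] / [4850 × 318.133] = 187.168 s⁻²
γ̇_max = sqrt(187.168) = 13.6809 s⁻¹
Solve γ̇ = πDN/h for N: N_max = γ̇_max·h/(π·D) = 13.6809 × 0.00537 / (π × 0.1038) = 0.22529 rev/s = 13.5174 rpm

value=13.52 rpm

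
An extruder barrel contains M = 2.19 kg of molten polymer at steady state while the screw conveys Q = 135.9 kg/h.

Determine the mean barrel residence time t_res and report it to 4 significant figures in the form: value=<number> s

Throughput in SI: Q_s = 135.9 kg/h ÷ 3600 s/h = 0.03775 kg/s
t_res = M / Q_s = 2.19 ÷ 0.03775 = 58.0132 s

value=58.01 s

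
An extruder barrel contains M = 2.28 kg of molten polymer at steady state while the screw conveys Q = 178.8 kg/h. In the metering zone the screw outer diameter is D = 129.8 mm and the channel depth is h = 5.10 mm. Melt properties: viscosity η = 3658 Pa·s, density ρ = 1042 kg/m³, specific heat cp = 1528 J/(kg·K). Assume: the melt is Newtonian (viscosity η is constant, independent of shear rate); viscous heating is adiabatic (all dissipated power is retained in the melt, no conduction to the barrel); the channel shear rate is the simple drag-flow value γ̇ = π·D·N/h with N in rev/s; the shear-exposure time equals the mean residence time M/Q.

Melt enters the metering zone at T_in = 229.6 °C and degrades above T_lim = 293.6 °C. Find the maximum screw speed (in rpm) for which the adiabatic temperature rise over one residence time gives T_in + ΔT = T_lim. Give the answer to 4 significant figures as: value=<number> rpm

value=18.49 rpm

Convert throughput: Q = 178.8 kg/h = 178.8/3600 = 0.0496667 kg/s
t_res = M / Q_s = 2.28 / 0.0496667 = 45.906 s
Geometry in SI: D = 129.8 mm → 0.1298 m, h = 5.10 mm → 0.0051 m
Allowable rise: ΔT_a = T_lim − T_in = 293.6 − 229.6 = 64 K
γ̇_max² = ΔT_a·ρ·cp / (η·t_res) = [64 × 1042 × 1528] / [3658 × 45.906] = 606.817 s⁻²
γ̇_max = √606.817 = 24.6336 s⁻¹
N_max = γ̇_max·h / (π·D) = 24.6336 · 0.0051 / (π · 0.1298) = 0.308088 rev/s = 18.4853 rpm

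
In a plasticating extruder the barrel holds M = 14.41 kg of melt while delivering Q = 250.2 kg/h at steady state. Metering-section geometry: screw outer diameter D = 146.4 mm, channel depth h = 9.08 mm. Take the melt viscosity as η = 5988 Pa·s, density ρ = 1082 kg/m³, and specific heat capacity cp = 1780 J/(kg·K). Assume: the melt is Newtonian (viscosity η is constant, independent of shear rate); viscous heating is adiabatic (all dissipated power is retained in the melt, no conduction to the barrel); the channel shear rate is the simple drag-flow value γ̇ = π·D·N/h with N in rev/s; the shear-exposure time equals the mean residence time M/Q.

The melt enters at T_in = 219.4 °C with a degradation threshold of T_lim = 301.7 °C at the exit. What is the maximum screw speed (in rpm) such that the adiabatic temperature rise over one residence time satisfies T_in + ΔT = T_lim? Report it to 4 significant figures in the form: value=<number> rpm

value=13.38 rpm

Convert throughput: Q = 250.2 kg/h = 250.2/3600 = 0.0695 kg/s
t_res = M / Q_s = 14.41 / 0.0695 = 207.338 s
Convert to metres: D = 0.1464 m, h = 0.00908 m
ΔT_a = T_lim − T_in = 301.7 − 219.4 = 82.3 K
Invert ΔT = ηγ̇²t_res/(ρcp) for γ̇: γ̇_max² = ΔT_a ρ cp / (η t_res) = 82.3·1082·1780 / (5988·207.338) = 127.669 s⁻²
γ̇_max = sqrt(127.669) = 11.2991 s⁻¹
N_max = γ̇_max h / (πD) = 11.2991·0.00908/(π·0.1464) = 0.223068 rev/s → ×60 = 13.3841 rpm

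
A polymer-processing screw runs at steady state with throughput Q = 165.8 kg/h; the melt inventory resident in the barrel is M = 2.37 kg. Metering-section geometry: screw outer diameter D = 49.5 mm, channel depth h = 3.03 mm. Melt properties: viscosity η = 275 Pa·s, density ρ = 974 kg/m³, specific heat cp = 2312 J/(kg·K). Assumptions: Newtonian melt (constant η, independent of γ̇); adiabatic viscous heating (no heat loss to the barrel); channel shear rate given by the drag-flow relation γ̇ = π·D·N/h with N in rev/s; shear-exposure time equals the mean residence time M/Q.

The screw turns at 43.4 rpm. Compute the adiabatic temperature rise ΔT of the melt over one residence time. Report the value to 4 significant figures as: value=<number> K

value=8.661 K

Q_s = Q / 3600 = 165.8 / 3600 = 0.0460556 kg/s
t_res = M / Q_s = 2.37 ÷ 0.0460556 = 51.4596 s
Geometry in metres: D = 49.5 mm → 0.0495 m, h = 3.03 mm → 0.00303 m; screw speed N = 43.4 rpm = 0.723333 rev/s
γ̇ = π·D·N / h = π · 0.0495 · 0.723333 / 0.00303 = 37.1237 s⁻¹
ΔT = η·γ̇²·t_res/(ρ·cp) = [275 × 37.1237² × 51.4596] / [974 × 2312] = 8.66072 K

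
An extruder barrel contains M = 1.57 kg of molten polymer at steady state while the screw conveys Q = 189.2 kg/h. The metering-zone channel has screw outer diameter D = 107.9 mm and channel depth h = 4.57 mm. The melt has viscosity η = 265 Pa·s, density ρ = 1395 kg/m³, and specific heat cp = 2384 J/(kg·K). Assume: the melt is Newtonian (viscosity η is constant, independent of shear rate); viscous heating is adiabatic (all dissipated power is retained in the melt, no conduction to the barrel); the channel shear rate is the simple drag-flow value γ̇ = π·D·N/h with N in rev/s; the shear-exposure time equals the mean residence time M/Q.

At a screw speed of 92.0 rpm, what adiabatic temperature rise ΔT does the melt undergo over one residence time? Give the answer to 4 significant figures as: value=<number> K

Throughput in SI: Q_s = 189.2 kg/h ÷ 3600 s/h = 0.0525556 kg/s
t_res = M / Q_s = 1.57 ÷ 0.0525556 = 29.8732 s
Convert to SI: D = 0.1079 m, h = 0.00457 m, N = 92.0/60 = 1.53333 rev/s
Shear rate: γ̇ = πDN/h = π·0.1079·1.53333/0.00457 = 113.734 s⁻¹
Adiabatic rise: ΔT = η γ̇² t_res / (ρ cp) = 265·(113.734)²·29.8732 / (1395·2384) = 30.7914 K

value=30.79 K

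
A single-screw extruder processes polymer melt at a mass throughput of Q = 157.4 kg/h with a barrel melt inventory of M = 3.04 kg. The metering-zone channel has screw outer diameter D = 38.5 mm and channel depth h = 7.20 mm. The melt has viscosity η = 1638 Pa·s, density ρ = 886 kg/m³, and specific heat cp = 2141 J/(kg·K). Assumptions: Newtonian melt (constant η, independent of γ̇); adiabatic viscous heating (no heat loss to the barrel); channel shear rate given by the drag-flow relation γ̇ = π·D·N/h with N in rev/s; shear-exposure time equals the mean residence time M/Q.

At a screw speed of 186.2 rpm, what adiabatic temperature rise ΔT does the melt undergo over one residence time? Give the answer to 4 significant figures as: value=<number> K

Q_s = Q / 3600 = 157.4 / 3600 = 0.0437222 kg/s
Mean residence time: t_res = M/Q_s = 3.04 kg / 0.0437222 kg/s = 69.5299 s
Geometry in metres: D = 38.5 mm → 0.0385 m, h = 7.20 mm → 0.0072 m; screw speed N = 186.2 rpm = 3.10333 rev/s
γ̇ = π·D·N / h = π · 0.0385 · 3.10333 / 0.0072 = 52.1323 s⁻¹
Adiabatic rise: ΔT = η γ̇² t_res / (ρ cp) = 1638·(52.1323)²·69.5299 / (886·2141) = 163.173 K

value=163.2 K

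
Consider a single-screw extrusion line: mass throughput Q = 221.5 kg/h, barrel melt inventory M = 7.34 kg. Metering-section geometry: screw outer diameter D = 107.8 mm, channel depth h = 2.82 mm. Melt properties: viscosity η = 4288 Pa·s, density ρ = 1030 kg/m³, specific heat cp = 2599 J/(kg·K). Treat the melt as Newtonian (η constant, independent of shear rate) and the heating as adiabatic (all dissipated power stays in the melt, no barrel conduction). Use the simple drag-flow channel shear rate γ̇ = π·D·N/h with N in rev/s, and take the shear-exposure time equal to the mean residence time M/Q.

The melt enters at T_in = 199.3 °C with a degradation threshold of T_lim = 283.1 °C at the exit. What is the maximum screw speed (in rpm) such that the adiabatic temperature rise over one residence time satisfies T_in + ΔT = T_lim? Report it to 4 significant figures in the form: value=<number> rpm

Q_s = Q / 3600 = 221.5 / 3600 = 0.0615278 kg/s
t_res = M / Q_s = 7.34 ÷ 0.0615278 = 119.296 s
Convert to metres: D = 0.1078 m, h = 0.00282 m
ΔT_a = T_lim − T_in = 283.1 °C − 199.3 °C = 83.8 K
γ̇_max² = ΔT_a·ρ·cp/(η·t_res) = 83.8·1030·2599/(4288·119.296) = 438.539 s⁻²
γ̇_max = √438.539 = 20.9413 s⁻¹
Solve γ̇ = πDN/h for N: N_max = γ̇_max·h/(π·D) = 20.9413 × 0.00282 / (π × 0.1078) = 0.174375 rev/s = 10.4625 rpm

value=10.46 rpm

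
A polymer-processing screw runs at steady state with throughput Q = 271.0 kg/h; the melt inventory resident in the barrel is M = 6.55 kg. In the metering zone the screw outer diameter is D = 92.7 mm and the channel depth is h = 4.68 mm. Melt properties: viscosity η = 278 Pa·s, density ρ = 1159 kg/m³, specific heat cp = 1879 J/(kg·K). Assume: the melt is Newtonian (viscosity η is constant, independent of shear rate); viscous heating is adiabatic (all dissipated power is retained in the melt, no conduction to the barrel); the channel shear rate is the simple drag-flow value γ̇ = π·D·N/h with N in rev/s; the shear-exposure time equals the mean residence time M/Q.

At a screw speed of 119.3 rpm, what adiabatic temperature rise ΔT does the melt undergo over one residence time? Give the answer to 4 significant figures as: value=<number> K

Throughput in SI: Q_s = 271.0 kg/h ÷ 3600 s/h = 0.0752778 kg/s
t_res = M / Q_s = 6.55 / 0.0752778 = 87.0111 s
Geometry in metres: D = 92.7 mm → 0.0927 m, h = 4.68 mm → 0.00468 m; screw speed N = 119.3 rpm = 1.98833 rev/s
γ̇ = π·D·N / h = π · 0.0927 · 1.98833 / 0.00468 = 123.729 s⁻¹
ΔT = η·γ̇²·t_res/(ρ·cp) = [278 × 123.729² × 87.0111] / [1159 × 1879] = 170.042 K

value=170.0 K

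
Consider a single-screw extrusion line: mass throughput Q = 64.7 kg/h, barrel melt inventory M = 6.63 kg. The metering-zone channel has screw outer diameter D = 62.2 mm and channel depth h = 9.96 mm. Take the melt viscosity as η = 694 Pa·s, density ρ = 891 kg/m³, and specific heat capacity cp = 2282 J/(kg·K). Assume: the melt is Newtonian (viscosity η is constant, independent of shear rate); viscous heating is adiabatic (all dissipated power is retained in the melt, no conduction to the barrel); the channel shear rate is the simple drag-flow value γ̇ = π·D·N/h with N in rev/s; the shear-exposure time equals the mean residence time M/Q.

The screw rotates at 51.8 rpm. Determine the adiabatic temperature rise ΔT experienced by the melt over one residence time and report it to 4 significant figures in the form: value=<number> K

value=36.12 K

Q_s = Q / 3600 = 64.7 / 3600 = 0.0179722 kg/s
t_res = M / Q_s = 6.63 / 0.0179722 = 368.903 s
Geometry in metres: D = 62.2 mm → 0.0622 m, h = 9.96 mm → 0.00996 m; screw speed N = 51.8 rpm = 0.863333 rev/s
Shear rate: γ̇ = πDN/h = π·0.0622·0.863333/0.00996 = 16.9379 s⁻¹
ΔT = η·γ̇²·t_res / (ρ·cp) = 694 · (16.9379)² · 368.903 / (891 · 2282) = 36.1241 K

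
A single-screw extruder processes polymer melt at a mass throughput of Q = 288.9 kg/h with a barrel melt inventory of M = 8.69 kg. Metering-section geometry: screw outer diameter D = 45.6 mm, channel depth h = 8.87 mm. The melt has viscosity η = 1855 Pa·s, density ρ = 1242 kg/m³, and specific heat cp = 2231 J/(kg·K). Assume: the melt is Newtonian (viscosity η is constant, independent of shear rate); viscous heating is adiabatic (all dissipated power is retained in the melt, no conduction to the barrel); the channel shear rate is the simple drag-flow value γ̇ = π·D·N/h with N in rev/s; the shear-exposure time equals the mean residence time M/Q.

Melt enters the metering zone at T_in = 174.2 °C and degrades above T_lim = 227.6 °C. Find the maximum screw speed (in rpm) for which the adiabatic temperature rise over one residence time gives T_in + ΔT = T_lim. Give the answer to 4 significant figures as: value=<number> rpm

Q_s = Q / 3600 = 288.9 / 3600 = 0.08025 kg/s
t_res = M / Q_s = 8.69 / 0.08025 = 108.287 s
Convert to metres: D = 0.0456 m, h = 0.00887 m
ΔT_a = T_lim − T_in = 227.6 °C − 174.2 °C = 53.4 K
Invert ΔT = ηγ̇²t_res/(ρcp) for γ̇: γ̇_max² = ΔT_a ρ cp / (η t_res) = 53.4·1242·2231 / (1855·108.287) = 736.62 s⁻²
γ̇_max = √736.62 = 27.1408 s⁻¹
N_max = γ̇_max·h / (π·D) = 27.1408 · 0.00887 / (π · 0.0456) = 1.68047 rev/s = 100.828 rpm

value=100.8 rpm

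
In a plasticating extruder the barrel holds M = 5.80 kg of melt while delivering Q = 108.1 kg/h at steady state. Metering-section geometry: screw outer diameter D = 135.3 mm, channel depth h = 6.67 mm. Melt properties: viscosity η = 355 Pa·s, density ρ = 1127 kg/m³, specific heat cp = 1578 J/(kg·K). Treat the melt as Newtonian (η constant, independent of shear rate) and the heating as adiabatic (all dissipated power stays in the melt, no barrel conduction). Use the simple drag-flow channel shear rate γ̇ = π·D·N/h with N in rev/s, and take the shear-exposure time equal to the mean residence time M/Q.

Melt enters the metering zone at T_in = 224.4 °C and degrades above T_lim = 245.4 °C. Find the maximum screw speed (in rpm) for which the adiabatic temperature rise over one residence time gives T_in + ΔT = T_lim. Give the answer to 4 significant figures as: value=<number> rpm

value=21.97 rpm

Q_s = Q / 3600 = 108.1 / 3600 = 0.0300278 kg/s
t_res = M / Q_s = 5.80 / 0.0300278 = 193.154 s
Convert to metres: D = 0.1353 m, h = 0.00667 m
Allowable rise: ΔT_a = T_lim − T_in = 245.4 − 224.4 = 21 K
γ̇_max² = ΔT_a·ρ·cp/(η·t_res) = 21·1127·1578/(355·193.154) = 544.649 s⁻²
γ̇_max = √544.649 = 23.3377 s⁻¹
N_max = γ̇_max h / (πD) = 23.3377·0.00667/(π·0.1353) = 0.366215 rev/s → ×60 = 21.9729 rpm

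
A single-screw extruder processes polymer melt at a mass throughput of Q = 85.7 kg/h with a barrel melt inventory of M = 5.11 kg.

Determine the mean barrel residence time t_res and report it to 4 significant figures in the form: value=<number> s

Convert throughput: Q = 85.7 kg/h = 85.7/3600 = 0.0238056 kg/s
Mean residence time: t_res = M/Q_s = 5.11 kg / 0.0238056 kg/s = 214.656 s

value=214.7 s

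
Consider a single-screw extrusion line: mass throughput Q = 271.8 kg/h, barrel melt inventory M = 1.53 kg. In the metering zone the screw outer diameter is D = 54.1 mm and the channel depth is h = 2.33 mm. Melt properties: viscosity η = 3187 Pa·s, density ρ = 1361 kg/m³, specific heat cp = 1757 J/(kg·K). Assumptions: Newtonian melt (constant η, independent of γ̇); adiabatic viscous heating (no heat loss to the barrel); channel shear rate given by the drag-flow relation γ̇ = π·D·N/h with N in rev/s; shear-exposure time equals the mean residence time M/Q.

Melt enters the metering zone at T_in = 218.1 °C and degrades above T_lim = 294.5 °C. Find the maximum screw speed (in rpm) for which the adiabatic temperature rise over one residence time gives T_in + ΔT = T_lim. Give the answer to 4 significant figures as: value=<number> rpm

value=43.75 rpm

Throughput in SI: Q_s = 271.8 kg/h ÷ 3600 s/h = 0.0755 kg/s
Mean residence time: t_res = M/Q_s = 1.53 kg / 0.0755 kg/s = 20.2649 s
Geometry in SI: D = 54.1 mm → 0.0541 m, h = 2.33 mm → 0.00233 m
Allowable rise: ΔT_a = T_lim − T_in = 294.5 − 218.1 = 76.4 K
Invert ΔT = ηγ̇²t_res/(ρcp) for γ̇: γ̇_max² = ΔT_a ρ cp / (η t_res) = 76.4·1361·1757 / (3187·20.2649) = 2828.76 s⁻²
γ̇_max = √2828.76 = 53.1861 s⁻¹
Solve γ̇ = πDN/h for N: N_max = γ̇_max·h/(π·D) = 53.1861 × 0.00233 / (π × 0.0541) = 0.729134 rev/s = 43.748 rpm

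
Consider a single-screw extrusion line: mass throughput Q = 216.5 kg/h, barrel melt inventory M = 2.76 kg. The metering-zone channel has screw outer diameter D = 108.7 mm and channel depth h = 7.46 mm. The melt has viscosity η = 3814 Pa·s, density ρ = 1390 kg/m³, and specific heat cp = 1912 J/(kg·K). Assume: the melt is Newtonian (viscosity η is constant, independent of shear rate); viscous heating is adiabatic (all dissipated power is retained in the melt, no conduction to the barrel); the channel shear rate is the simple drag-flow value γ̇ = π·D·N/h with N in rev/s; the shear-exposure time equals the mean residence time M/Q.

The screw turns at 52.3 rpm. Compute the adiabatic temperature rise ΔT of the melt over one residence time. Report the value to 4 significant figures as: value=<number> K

value=104.9 K

Convert throughput: Q = 216.5 kg/h = 216.5/3600 = 0.0601389 kg/s
Mean residence time: t_res = M/Q_s = 2.76 kg / 0.0601389 kg/s = 45.8938 s
D = 108.7 mm = 0.1087 m;  h = 7.46 mm = 0.00746 m;  N = 52.3 rpm / 60 = 0.871667 rev/s
Shear rate: γ̇ = πDN/h = π·0.1087·0.871667/0.00746 = 39.9017 s⁻¹
ΔT = η·γ̇²·t_res / (ρ·cp) = 3814 · (39.9017)² · 45.8938 / (1390 · 1912) = 104.861 K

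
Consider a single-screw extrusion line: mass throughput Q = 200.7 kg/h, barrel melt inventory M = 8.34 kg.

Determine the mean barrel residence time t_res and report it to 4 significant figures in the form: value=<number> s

Throughput in SI: Q_s = 200.7 kg/h ÷ 3600 s/h = 0.05575 kg/s
Mean residence time: t_res = M/Q_s = 8.34 kg / 0.05575 kg/s = 149.596 s

value=149.6 s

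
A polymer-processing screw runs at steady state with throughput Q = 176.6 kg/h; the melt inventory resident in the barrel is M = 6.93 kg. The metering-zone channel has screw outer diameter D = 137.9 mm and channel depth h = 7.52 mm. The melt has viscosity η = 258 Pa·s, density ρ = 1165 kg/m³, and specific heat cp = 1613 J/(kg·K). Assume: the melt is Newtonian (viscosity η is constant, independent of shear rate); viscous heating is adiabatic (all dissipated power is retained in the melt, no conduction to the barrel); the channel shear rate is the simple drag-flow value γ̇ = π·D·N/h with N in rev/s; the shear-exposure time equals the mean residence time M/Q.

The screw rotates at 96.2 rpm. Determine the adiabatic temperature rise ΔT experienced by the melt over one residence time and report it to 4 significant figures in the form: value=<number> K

Throughput in SI: Q_s = 176.6 kg/h ÷ 3600 s/h = 0.0490556 kg/s
t_res = M / Q_s = 6.93 / 0.0490556 = 141.268 s
Geometry in metres: D = 137.9 mm → 0.1379 m, h = 7.52 mm → 0.00752 m; screw speed N = 96.2 rpm = 1.60333 rev/s
γ̇ = π·D·N / h = π · 0.1379 · 1.60333 / 0.00752 = 92.3677 s⁻¹
ΔT = η·γ̇²·t_res / (ρ·cp) = 258 · (92.3677)² · 141.268 / (1165 · 1613) = 165.48 K

value=165.5 K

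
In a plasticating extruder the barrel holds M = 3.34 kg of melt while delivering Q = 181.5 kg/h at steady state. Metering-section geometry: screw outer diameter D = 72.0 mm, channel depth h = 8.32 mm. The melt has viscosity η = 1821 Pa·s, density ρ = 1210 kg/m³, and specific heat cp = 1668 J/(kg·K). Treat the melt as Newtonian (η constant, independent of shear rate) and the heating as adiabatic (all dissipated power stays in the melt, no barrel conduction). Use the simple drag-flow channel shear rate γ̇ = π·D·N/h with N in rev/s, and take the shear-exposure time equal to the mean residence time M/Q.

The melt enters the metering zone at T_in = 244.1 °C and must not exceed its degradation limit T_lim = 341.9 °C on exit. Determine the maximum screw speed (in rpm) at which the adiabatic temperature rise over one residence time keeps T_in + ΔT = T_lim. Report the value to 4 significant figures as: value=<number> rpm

Convert throughput: Q = 181.5 kg/h = 181.5/3600 = 0.0504167 kg/s
Mean residence time: t_res = M/Q_s = 3.34 kg / 0.0504167 kg/s = 66.2479 s
Geometry in SI: D = 72.0 mm → 0.072 m, h = 8.32 mm → 0.00832 m
Allowable rise: ΔT_a = T_lim − T_in = 341.9 − 244.1 = 97.8 K
Invert ΔT = ηγ̇²t_res/(ρcp) for γ̇: γ̇_max² = ΔT_a ρ cp / (η t_res) = 97.8·1210·1668 / (1821·66.2479) = 1636.21 s⁻²
γ̇_max = √1636.21 = 40.45 s⁻¹
N_max = γ̇_max h / (πD) = 40.45·0.00832/(π·0.072) = 1.48785 rev/s → ×60 = 89.2712 rpm

value=89.27 rpm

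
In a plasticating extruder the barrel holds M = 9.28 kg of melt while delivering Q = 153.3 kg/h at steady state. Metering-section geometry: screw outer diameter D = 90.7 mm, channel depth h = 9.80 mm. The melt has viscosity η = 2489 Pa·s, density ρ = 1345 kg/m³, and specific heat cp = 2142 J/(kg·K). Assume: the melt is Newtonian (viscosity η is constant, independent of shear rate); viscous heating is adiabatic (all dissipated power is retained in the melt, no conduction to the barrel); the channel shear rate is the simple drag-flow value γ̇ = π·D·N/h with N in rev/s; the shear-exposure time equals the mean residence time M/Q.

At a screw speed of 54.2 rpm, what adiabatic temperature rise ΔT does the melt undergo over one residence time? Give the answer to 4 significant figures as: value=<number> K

Convert throughput: Q = 153.3 kg/h = 153.3/3600 = 0.0425833 kg/s
t_res = M / Q_s = 9.28 ÷ 0.0425833 = 217.926 s
D = 90.7 mm = 0.0907 m;  h = 9.80 mm = 0.0098 m;  N = 54.2 rpm / 60 = 0.903333 rev/s
γ̇ = π·D·N / h = π · 0.0907 · 0.903333 / 0.0098 = 26.2651 s⁻¹
Adiabatic rise: ΔT = η γ̇² t_res / (ρ cp) = 2489·(26.2651)²·217.926 / (1345·2142) = 129.882 K

value=129.9 K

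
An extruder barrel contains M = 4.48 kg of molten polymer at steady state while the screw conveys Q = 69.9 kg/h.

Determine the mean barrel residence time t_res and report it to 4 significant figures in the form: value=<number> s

value=230.7 s

Q_s = Q / 3600 = 69.9 / 3600 = 0.0194167 kg/s
t_res = M / Q_s = 4.48 / 0.0194167 = 230.73 s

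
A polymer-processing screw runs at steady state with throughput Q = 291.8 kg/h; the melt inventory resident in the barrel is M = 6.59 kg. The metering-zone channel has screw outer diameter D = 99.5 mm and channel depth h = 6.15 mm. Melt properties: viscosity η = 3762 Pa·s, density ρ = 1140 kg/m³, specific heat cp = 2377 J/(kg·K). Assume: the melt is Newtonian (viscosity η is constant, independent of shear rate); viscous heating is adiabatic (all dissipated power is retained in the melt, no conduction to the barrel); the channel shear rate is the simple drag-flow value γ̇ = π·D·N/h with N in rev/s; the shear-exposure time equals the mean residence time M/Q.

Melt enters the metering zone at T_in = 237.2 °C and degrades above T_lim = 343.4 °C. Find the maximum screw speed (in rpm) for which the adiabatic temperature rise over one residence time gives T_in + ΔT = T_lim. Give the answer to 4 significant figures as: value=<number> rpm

value=36.21 rpm

Throughput in SI: Q_s = 291.8 kg/h ÷ 3600 s/h = 0.0810556 kg/s
t_res = M / Q_s = 6.59 ÷ 0.0810556 = 81.3023 s
D = 99.5 mm = 0.0995 m;  h = 6.15 mm = 0.00615 m
ΔT_a = T_lim − T_in = 343.4 − 237.2 = 106.2 K
Invert ΔT = ηγ̇²t_res/(ρcp) for γ̇: γ̇_max² = ΔT_a ρ cp / (η t_res) = 106.2·1140·2377 / (3762·81.3023) = 940.886 s⁻²
γ̇_max = √940.886 = 30.6739 s⁻¹
Solve γ̇ = πDN/h for N: N_max = γ̇_max·h/(π·D) = 30.6739 × 0.00615 / (π × 0.0995) = 0.603491 rev/s = 36.2095 rpm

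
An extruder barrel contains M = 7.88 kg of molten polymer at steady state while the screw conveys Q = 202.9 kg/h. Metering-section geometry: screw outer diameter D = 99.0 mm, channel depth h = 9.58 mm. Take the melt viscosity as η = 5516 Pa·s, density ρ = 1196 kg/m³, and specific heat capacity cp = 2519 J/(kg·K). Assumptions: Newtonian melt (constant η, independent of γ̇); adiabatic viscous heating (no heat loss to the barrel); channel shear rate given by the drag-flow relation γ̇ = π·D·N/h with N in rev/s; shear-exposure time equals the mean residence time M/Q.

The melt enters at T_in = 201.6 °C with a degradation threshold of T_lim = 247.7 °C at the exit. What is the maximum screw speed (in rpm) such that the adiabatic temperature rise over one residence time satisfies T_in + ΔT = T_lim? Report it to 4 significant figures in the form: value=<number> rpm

value=24.80 rpm

Convert throughput: Q = 202.9 kg/h = 202.9/3600 = 0.0563611 kg/s
t_res = M / Q_s = 7.88 ÷ 0.0563611 = 139.813 s
Geometry in SI: D = 99.0 mm → 0.099 m, h = 9.58 mm → 0.00958 m
ΔT_a = T_lim − T_in = 247.7 °C − 201.6 °C = 46.1 K
γ̇_max² = ΔT_a·ρ·cp / (η·t_res) = [46.1 × 1196 × 2519] / [5516 × 139.813] = 180.09 s⁻²
γ̇_max = √180.09 = 13.4198 s⁻¹
N_max = γ̇_max·h / (π·D) = 13.4198 · 0.00958 / (π · 0.099) = 0.413357 rev/s = 24.8014 rpm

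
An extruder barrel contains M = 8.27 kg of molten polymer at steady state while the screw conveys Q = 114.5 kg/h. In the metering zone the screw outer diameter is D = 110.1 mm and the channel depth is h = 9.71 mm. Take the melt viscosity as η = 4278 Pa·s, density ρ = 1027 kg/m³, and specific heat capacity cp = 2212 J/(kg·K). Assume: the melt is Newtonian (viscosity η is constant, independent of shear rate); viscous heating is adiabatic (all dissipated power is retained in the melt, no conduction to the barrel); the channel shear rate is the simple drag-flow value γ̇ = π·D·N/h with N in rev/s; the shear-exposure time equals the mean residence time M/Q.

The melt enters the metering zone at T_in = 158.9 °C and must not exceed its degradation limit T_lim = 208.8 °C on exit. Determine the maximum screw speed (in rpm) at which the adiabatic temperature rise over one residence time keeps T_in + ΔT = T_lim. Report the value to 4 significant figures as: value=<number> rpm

Q_s = Q / 3600 = 114.5 / 3600 = 0.0318056 kg/s
Mean residence time: t_res = M/Q_s = 8.27 kg / 0.0318056 kg/s = 260.017 s
Convert to metres: D = 0.1101 m, h = 0.00971 m
ΔT_a = T_lim − T_in = 208.8 − 158.9 = 49.9 K
γ̇_max² = ΔT_a·ρ·cp/(η·t_res) = 49.9·1027·2212/(4278·260.017) = 101.909 s⁻²
γ̇_max = sqrt(101.909) = 10.095 s⁻¹
N_max = γ̇_max·h / (π·D) = 10.095 · 0.00971 / (π · 0.1101) = 0.283393 rev/s = 17.0036 rpm

value=17.00 rpm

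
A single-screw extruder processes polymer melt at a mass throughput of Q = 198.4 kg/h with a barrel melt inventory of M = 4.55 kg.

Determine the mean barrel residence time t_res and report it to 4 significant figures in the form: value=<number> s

Convert throughput: Q = 198.4 kg/h = 198.4/3600 = 0.0551111 kg/s
t_res = M / Q_s = 4.55 / 0.0551111 = 82.5605 s

value=82.56 s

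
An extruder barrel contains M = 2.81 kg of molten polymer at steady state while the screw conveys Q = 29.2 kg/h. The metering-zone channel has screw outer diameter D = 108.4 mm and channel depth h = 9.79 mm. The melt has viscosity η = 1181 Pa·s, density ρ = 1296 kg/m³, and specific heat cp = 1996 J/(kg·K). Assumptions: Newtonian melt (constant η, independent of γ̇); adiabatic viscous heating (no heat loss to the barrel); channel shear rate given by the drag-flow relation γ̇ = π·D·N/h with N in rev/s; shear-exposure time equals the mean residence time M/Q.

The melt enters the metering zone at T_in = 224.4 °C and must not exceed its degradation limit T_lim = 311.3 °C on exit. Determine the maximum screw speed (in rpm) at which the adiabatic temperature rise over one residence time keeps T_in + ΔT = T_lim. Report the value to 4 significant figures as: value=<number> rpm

value=40.43 rpm

Throughput in SI: Q_s = 29.2 kg/h ÷ 3600 s/h = 0.00811111 kg/s
Mean residence time: t_res = M/Q_s = 2.81 kg / 0.00811111 kg/s = 346.438 s
Convert to metres: D = 0.1084 m, h = 0.00979 m
Allowable rise: ΔT_a = T_lim − T_in = 311.3 − 224.4 = 86.9 K
γ̇_max² = ΔT_a·ρ·cp/(η·t_res) = 86.9·1296·1996/(1181·346.438) = 549.426 s⁻²
γ̇_max = sqrt(549.426) = 23.4398 s⁻¹
N_max = γ̇_max·h / (π·D) = 23.4398 · 0.00979 / (π · 0.1084) = 0.673842 rev/s = 40.4305 rpm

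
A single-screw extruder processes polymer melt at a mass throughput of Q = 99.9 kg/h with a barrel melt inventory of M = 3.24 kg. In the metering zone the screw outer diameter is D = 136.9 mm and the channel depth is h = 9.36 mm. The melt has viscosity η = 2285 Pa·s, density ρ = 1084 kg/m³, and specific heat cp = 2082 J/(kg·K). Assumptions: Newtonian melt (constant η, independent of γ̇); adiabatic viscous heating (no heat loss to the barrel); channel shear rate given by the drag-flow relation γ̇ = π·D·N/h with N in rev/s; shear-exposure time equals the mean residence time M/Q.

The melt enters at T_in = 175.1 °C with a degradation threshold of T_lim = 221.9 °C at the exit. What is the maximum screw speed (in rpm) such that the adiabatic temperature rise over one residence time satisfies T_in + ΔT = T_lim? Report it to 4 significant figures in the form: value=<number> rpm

value=25.98 rpm

Convert throughput: Q = 99.9 kg/h = 99.9/3600 = 0.02775 kg/s
t_res = M / Q_s = 3.24 / 0.02775 = 116.757 s
D = 136.9 mm = 0.1369 m;  h = 9.36 mm = 0.00936 m
ΔT_a = T_lim − T_in = 221.9 − 175.1 = 46.8 K
Invert ΔT = ηγ̇²t_res/(ρcp) for γ̇: γ̇_max² = ΔT_a ρ cp / (η t_res) = 46.8·1084·2082 / (2285·116.757) = 395.902 s⁻²
γ̇_max = √395.902 = 19.8973 s⁻¹
Solve γ̇ = πDN/h for N: N_max = γ̇_max·h/(π·D) = 19.8973 × 0.00936 / (π × 0.1369) = 0.433028 rev/s = 25.9817 rpm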